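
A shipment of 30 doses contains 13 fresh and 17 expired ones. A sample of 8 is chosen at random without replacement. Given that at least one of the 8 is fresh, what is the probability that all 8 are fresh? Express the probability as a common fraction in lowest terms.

99/448355

Work in counts. Selections with at least one fresh: C(30,8) − C(17,8) = 5852925 − 24310 = 5828615.
Of those, selections where all 8 are fresh: C(13,8) = 1287.
Conditional probability = 1287/5828615 = 99/448355.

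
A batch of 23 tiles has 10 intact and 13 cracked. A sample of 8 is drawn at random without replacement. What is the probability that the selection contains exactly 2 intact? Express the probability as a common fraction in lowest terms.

There are C(23,8) = 490314 ways to choose 8 from 23.
Selections with exactly 2 intact: choose 2 of the 10 intact and 6 of the 13 cracked, C(10,2)·C(13,6) = 45·1716 = 77220.
Probability = 77220/490314 = 1170/7429.

1170/7429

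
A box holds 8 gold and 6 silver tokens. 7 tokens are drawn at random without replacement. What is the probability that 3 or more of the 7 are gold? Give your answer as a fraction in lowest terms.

37/39

Total selections: C(14,7) = 3432.
Favorable selections (3 or more gold): C(8,3)·C(6,4) + C(8,4)·C(6,3) + C(8,5)·C(6,2) + C(8,6)·C(6,1) + C(8,7)·C(6,0) = 840 + 1400 + 840 + 168 + 8 = 3256.
Probability = 3256/3432 = 37/39.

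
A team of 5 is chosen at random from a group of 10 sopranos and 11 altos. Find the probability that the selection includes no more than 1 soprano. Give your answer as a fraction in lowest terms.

Total selections: C(21,5) = 20349.
Favorable selections (no more than 1 soprano): C(10,0)·C(11,5) + C(10,1)·C(11,4) = 462 + 3300 = 3762.
Probability = 3762/20349 = 22/119.

22/119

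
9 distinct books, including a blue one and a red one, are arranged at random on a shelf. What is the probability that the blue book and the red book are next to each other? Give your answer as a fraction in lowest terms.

2/9

There are 9! = 362880 arrangements.
Treat the blue book and the red book as a block: 8! arrangements of the blocks × 2 orders within the block = 2·40320 = 80640.
Probability = 80640/362880 = 2/9.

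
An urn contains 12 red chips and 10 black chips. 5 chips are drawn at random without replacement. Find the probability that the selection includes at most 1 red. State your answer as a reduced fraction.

2/19

There are C(22,5) = 26334 ways to choose the 5.
Favorable selections (at most 1 red): C(12,0)·C(10,5) + C(12,1)·C(10,4) = 252 + 2520 = 2772.
Probability = 2772/26334 = 2/19.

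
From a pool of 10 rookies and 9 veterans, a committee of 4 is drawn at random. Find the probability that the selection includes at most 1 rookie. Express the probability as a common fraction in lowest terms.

161/646

Total selections: C(19,4) = 3876.
Favorable selections (at most 1 rookie): C(10,0)·C(9,4) + C(10,1)·C(9,3) = 126 + 840 = 966.
Probability = 966/3876 = 161/646.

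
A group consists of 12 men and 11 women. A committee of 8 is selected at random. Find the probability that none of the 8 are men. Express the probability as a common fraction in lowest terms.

There are C(23,8) = 490314 possible selections.
Selections with no men (all women): C(11,8) = 165.
Probability = 165/490314 = 5/14858.

5/14858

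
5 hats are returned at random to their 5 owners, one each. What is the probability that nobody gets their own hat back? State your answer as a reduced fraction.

11/30

There are 5! = 120 assignments.
By inclusion-exclusion, assignments with no fixed points: C(5,0)·5! − C(5,1)·4! + C(5,2)·3! − C(5,3)·2! + C(5,4)·1! − C(5,5)·0! = 44.
Probability = 44/120 = 11/30.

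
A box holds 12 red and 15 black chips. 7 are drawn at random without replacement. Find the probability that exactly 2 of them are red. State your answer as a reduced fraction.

77/345

Total number of selections: C(27,7) = 888030.
Selections with exactly 2 red: choose 2 of the 12 red and 5 of the 15 black, C(12,2)·C(15,5) = 66·3003 = 198198.
Probability = 198198/888030 = 77/345.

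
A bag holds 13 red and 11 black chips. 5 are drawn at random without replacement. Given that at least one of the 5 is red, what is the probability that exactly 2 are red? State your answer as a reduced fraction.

15/49

Work in counts. Selections with at least one red: C(24,5) − C(11,5) = 42504 − 462 = 42042.
Of those, selections where exactly 2 are red: C(13,2)·C(11,3) = 78·165 = 12870.
Conditional probability = 12870/42042 = 15/49.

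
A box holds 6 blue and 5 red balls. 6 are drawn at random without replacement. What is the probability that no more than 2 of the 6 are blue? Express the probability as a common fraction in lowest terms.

There are C(11,6) = 462 ways to choose the 6.
Favorable selections (no more than 2 blue): C(6,1)·C(5,5) + C(6,2)·C(5,4) = 6 + 75 = 81.
Probability = 81/462 = 27/154.

27/154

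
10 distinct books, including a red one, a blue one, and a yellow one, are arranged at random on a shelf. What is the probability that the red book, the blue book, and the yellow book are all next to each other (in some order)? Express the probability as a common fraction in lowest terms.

There are 10! = 3628800 arrangements.
Treat the three as one block: 8! placements × 3! orders within the block = 40320·6 = 241920.
Probability = 241920/3628800 = 1/15.

1/15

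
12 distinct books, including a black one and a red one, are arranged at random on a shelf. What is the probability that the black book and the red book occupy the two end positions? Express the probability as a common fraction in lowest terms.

1/66

There are 12! = 479001600 arrangements.
Place the black book and the red book at the ends in 2 ways, arrange the remaining 10 in 10! = 3628800 ways: 2·3628800 = 7257600.
Probability = 7257600/479001600 = 1/66.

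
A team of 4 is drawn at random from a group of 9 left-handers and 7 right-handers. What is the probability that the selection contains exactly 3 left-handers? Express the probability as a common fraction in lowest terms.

There are C(16,4) = 1820 ways to choose 4 from 16.
Selections with exactly 3 left-handers: choose 3 of the 9 left-handers and 1 of the 7 right-handers, C(9,3)·C(7,1) = 84·7 = 588.
Probability = 588/1820 = 21/65.

21/65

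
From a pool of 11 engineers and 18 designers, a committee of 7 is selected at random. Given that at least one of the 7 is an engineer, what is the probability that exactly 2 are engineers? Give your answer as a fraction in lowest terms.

1190/3861

Work in counts. Selections with at least one engineer: C(29,7) − C(18,7) = 1560780 − 31824 = 1528956.
Of those, selections where exactly 2 are engineers: C(11,2)·C(18,5) = 55·8568 = 471240.
Conditional probability = 471240/1528956 = 1190/3861.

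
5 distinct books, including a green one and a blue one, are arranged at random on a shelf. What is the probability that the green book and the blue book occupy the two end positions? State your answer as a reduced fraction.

There are 5! = 120 arrangements.
Place the green book and the blue book at the ends in 2 ways, arrange the remaining 3 in 3! = 6 ways: 2·6 = 12.
Probability = 12/120 = 1/10.

1/10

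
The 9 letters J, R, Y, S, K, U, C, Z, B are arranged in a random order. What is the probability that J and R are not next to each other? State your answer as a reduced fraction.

7/9

There are 9! = 362880 arrangements.
Arrangements with J and R adjacent: 2·8! = 80640.
So not adjacent: 362880 − 80640 = 282240, probability 282240/362880 = 7/9.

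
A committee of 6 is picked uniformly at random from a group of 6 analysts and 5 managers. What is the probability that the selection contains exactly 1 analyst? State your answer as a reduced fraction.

1/77

The sample space is all 6-subsets of the 11: C(11,6) = 462.
Selections with exactly 1 analyst: choose 1 of the 6 analysts and 5 of the 5 managers, C(6,1)·C(5,5) = 6·1 = 6.
Probability = 6/462 = 1/77.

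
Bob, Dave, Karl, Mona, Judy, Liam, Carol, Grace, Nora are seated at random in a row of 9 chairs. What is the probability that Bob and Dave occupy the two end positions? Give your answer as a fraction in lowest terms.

1/36

There are 9! = 362880 arrangements.
Place Bob and Dave at the ends in 2 ways, arrange the remaining 7 in 7! = 5040 ways: 2·5040 = 10080.
Probability = 10080/362880 = 1/36.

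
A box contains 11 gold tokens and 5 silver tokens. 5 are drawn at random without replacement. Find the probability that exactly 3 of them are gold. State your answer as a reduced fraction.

275/728

Total number of selections: C(16,5) = 4368.
Selections with exactly 3 gold: choose 3 of the 11 gold and 2 of the 5 silver, C(11,3)·C(5,2) = 165·10 = 1650.
Probability = 1650/4368 = 275/728.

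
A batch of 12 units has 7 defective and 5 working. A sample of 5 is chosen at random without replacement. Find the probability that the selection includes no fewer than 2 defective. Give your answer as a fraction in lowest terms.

21/22

There are C(12,5) = 792 ways to choose the 5.
Count the complement (fewer than 2 defective): C(7,0)·C(5,5) + C(7,1)·C(5,4) = 1 + 35 = 36.
Probability = 1 − 36/792 = 756/792 = 21/22.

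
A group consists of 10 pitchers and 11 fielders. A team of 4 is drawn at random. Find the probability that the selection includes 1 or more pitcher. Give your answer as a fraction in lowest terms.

There are C(21,4) = 5985 ways to choose the 4.
The complement is all 4 are fielders: C(11,4) = 330.
Probability = 1 − 330/5985 = 5655/5985 = 377/399.

377/399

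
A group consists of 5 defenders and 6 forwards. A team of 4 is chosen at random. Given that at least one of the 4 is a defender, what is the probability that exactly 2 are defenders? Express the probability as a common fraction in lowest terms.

10/21

Work in counts. Selections with at least one defender: C(11,4) − C(6,4) = 330 − 15 = 315.
Of those, selections where exactly 2 are defenders: C(5,2)·C(6,2) = 10·15 = 150.
Conditional probability = 150/315 = 10/21.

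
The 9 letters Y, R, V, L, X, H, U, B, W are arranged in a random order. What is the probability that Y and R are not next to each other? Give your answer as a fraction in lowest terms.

7/9

There are 9! = 362880 arrangements.
Arrangements with Y and R adjacent: 2·8! = 80640.
So not adjacent: 362880 − 80640 = 282240, probability 282240/362880 = 7/9.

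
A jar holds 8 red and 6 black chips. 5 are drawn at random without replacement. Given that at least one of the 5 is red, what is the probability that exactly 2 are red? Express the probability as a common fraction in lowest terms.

140/499

Work in counts. Selections with at least one red: C(14,5) − C(6,5) = 2002 − 6 = 1996.
Of those, selections where exactly 2 are red: C(8,2)·C(6,3) = 28·20 = 560.
Conditional probability = 560/1996 = 140/499.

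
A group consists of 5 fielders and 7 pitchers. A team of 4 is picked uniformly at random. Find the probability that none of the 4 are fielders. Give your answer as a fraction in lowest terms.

There are C(12,4) = 495 possible selections.
Selections with no fielders (all pitchers): C(7,4) = 35.
Probability = 35/495 = 7/99.

7/99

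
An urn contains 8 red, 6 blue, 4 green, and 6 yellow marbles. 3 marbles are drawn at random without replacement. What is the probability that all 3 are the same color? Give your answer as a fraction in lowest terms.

25/506

There are C(24,3) = 2024 ways to draw 3 marbles.
All same color: C(8,3) + C(6,3) + C(4,3) + C(6,3) = 56 + 20 + 4 + 20 = 100.
Probability = 100/2024 = 25/506.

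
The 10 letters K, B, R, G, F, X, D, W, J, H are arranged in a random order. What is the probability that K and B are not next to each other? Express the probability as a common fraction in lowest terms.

There are 10! = 3628800 arrangements.
Arrangements with K and B adjacent: 2·9! = 725760.
So not adjacent: 3628800 − 725760 = 2903040, probability 2903040/3628800 = 4/5.

4/5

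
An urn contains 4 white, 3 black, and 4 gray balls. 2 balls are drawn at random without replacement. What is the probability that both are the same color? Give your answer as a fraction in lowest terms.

3/11

There are C(11,2) = 55 ways to draw 2 balls.
All same color: C(4,2) + C(3,2) + C(4,2) = 6 + 3 + 6 = 15.
Probability = 15/55 = 3/11.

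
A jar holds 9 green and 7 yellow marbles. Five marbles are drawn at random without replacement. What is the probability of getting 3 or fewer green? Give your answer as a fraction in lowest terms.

10/13

Total selections: C(16,5) = 4368.
Count the complement (more than 3 green): C(9,4)·C(7,1) + C(9,5)·C(7,0) = 882 + 126 = 1008.
Probability = 1 − 1008/4368 = 3360/4368 = 10/13.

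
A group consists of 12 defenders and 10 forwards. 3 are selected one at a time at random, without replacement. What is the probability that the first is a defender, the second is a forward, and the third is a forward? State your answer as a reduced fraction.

Multiply the conditional probabilities at each draw: 12/22 · 10/21 · 9/20 = 1080/9240 = 9/77.

9/77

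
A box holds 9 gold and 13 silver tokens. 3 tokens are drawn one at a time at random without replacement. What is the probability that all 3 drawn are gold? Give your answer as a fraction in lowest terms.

3/55

Multiply the conditional probabilities at each draw: 9/22 · 8/21 · 7/20 = 504/9240 = 3/55.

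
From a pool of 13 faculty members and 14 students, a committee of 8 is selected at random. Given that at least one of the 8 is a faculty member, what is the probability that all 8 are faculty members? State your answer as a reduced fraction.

3/5168

Work in counts. Selections with at least one faculty member: C(27,8) − C(14,8) = 2220075 − 3003 = 2217072.
Of those, selections where all 8 are faculty members: C(13,8) = 1287.
Conditional probability = 1287/2217072 = 3/5168.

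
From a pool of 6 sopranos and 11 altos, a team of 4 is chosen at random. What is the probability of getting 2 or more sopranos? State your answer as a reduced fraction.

53/119

There are C(17,4) = 2380 ways to choose the 4.
Count the complement (fewer than 2 sopranos): C(6,0)·C(11,4) + C(6,1)·C(11,3) = 330 + 990 = 1320.
Probability = 1 − 1320/2380 = 1060/2380 = 53/119.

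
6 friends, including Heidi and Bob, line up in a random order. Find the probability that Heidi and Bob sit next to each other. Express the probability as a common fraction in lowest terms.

1/3

There are 6! = 720 arrangements.
Treat Heidi and Bob as a block: 5! arrangements of the blocks × 2 orders within the block = 2·120 = 240.
Probability = 240/720 = 1/3.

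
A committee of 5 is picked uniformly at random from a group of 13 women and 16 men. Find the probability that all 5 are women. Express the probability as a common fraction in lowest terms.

11/1015

There are C(29,5) = 118755 possible selections.
Selections with all women: C(13,5) = 1287.
Probability = 1287/118755 = 11/1015.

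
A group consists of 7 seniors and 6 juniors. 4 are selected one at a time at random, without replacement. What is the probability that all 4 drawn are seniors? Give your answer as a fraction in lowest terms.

7/143

Multiply the conditional probabilities at each draw: 7/13 · 6/12 · 5/11 · 4/10 = 840/17160 = 7/143.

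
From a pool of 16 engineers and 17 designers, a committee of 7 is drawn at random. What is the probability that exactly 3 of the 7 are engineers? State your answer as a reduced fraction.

The sample space is all 7-subsets of the 33: C(33,7) = 4272048.
Selections with exactly 3 engineers: choose 3 of the 16 engineers and 4 of the 17 designers, C(16,3)·C(17,4) = 560·2380 = 1332800.
Probability = 1332800/4272048 = 83300/267003.

83300/267003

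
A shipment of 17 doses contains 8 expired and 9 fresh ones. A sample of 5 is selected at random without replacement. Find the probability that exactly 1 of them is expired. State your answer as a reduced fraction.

There are C(17,5) = 6188 ways to choose 5 from 17.
Selections with exactly 1 expired: choose 1 of the 8 expired and 4 of the 9 fresh, C(8,1)·C(9,4) = 8·126 = 1008.
Probability = 1008/6188 = 36/221.

36/221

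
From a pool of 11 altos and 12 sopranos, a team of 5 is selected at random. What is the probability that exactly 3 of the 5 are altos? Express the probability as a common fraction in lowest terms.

Total number of selections: C(23,5) = 33649.
Selections with exactly 3 altos: choose 3 of the 11 altos and 2 of the 12 sopranos, C(11,3)·C(12,2) = 165·66 = 10890.
Probability = 10890/33649 = 990/3059.

990/3059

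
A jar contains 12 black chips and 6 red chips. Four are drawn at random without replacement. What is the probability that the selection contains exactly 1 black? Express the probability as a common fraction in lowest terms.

4/51

The sample space is all 4-subsets of the 18: C(18,4) = 3060.
Selections with exactly 1 black: choose 1 of the 12 black and 3 of the 6 red, C(12,1)·C(6,3) = 12·20 = 240.
Probability = 240/3060 = 4/51.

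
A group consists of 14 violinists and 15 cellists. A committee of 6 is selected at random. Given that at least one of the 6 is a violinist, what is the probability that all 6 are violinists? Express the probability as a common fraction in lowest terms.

33/5165

Work in counts. Selections with at least one violinist: C(29,6) − C(15,6) = 475020 − 5005 = 470015.
Of those, selections where all 6 are violinists: C(14,6) = 3003.
Conditional probability = 3003/470015 = 33/5165.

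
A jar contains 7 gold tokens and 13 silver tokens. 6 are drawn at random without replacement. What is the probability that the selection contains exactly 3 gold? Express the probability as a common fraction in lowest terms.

Total number of selections: C(20,6) = 38760.
Selections with exactly 3 gold: choose 3 of the 7 gold and 3 of the 13 silver, C(7,3)·C(13,3) = 35·286 = 10010.
Probability = 10010/38760 = 1001/3876.

1001/3876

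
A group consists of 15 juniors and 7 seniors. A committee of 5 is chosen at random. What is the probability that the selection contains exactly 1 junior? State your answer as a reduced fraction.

Total number of selections: C(22,5) = 26334.
Selections with exactly 1 junior: choose 1 of the 15 juniors and 4 of the 7 seniors, C(15,1)·C(7,4) = 15·35 = 525.
Probability = 525/26334 = 25/1254.

25/1254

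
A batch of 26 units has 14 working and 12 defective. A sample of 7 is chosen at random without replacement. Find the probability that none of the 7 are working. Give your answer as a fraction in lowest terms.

There are C(26,7) = 657800 possible selections.
Selections with no working (all defective): C(12,7) = 792.
Probability = 792/657800 = 9/7475.

9/7475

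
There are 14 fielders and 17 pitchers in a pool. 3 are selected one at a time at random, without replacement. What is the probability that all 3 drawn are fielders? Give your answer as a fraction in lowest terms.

364/4495

Multiply the conditional probabilities at each draw: 14/31 · 13/30 · 12/29 = 2184/26970 = 364/4495.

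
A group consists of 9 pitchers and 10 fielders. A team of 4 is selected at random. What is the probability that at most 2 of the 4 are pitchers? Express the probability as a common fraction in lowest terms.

Total selections: C(19,4) = 3876.
Count the complement (more than 2 pitchers): C(9,3)·C(10,1) + C(9,4)·C(10,0) = 840 + 126 = 966.
Probability = 1 − 966/3876 = 2910/3876 = 485/646.

485/646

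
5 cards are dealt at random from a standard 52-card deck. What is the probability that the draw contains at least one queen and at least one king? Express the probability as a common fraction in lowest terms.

There are C(52,5) = 2598960 possible draws.
By inclusion-exclusion on the complements, draws missing all queens or all kings: C(48,5) + C(48,5) − C(44,5) = 1712304 + 1712304 − 1086008 = 2338600.
So draws with at least one of each: 2598960 − 2338600 = 260360, probability 260360/2598960 = 6509/64974.

6509/64974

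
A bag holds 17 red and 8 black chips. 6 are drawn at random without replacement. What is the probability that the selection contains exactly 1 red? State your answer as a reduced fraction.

There are C(25,6) = 177100 ways to choose 6 from 25.
Selections with exactly 1 red: choose 1 of the 17 red and 5 of the 8 black, C(17,1)·C(8,5) = 17·56 = 952.
Probability = 952/177100 = 34/6325.

34/6325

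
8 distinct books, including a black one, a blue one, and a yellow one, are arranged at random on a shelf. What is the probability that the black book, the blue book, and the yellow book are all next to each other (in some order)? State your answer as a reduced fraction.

3/28

There are 8! = 40320 arrangements.
Treat the three as one block: 6! placements × 3! orders within the block = 720·6 = 4320.
Probability = 4320/40320 = 3/28.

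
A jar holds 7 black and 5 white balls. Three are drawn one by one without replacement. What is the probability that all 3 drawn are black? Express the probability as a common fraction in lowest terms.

7/44

Multiply the conditional probabilities at each draw: 7/12 · 6/11 · 5/10 = 210/1320 = 7/44.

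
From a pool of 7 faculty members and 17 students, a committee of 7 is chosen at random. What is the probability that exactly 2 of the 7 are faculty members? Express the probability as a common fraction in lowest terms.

There are C(24,7) = 346104 ways to choose 7 from 24.
Selections with exactly 2 faculty members: choose 2 of the 7 faculty members and 5 of the 17 students, C(7,2)·C(17,5) = 21·6188 = 129948.
Probability = 129948/346104 = 10829/28842.

10829/28842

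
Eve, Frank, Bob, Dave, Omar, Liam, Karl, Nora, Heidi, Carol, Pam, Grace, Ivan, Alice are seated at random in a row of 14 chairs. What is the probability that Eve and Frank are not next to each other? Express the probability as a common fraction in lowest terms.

6/7

There are 14! = 87178291200 arrangements.
Arrangements with Eve and Frank adjacent: 2·13! = 12454041600.
So not adjacent: 87178291200 − 12454041600 = 74724249600, probability 74724249600/87178291200 = 6/7.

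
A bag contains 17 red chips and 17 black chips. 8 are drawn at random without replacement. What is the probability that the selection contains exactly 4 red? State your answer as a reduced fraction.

83300/267003

There are C(34,8) = 18156204 ways to choose 8 from 34.
Selections with exactly 4 red: choose 4 of the 17 red and 4 of the 17 black, C(17,4)·C(17,4) = 2380·2380 = 5664400.
Probability = 5664400/18156204 = 83300/267003.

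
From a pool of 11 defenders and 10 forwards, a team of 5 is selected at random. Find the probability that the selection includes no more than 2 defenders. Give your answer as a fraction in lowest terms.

There are C(21,5) = 20349 ways to choose the 5.
Favorable selections (no more than 2 defenders): C(11,0)·C(10,5) + C(11,1)·C(10,4) + C(11,2)·C(10,3) = 252 + 2310 + 6600 = 9162.
Probability = 9162/20349 = 1018/2261.

1018/2261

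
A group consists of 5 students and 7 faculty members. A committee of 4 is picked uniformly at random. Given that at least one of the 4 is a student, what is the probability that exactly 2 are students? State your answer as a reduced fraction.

Work in counts. Selections with at least one student: C(12,4) − C(7,4) = 495 − 35 = 460.
Of those, selections where exactly 2 are students: C(5,2)·C(7,2) = 10·21 = 210.
Conditional probability = 210/460 = 21/46.

21/46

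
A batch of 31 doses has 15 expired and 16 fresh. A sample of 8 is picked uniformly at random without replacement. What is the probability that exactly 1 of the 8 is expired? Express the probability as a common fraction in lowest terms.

176/8091

There are C(31,8) = 7888725 ways to choose 8 from 31.
Selections with exactly 1 expired: choose 1 of the 15 expired and 7 of the 16 fresh, C(15,1)·C(16,7) = 15·11440 = 171600.
Probability = 171600/7888725 = 176/8091.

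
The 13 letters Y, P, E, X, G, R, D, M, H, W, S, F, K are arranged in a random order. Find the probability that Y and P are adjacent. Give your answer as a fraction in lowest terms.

2/13

There are 13! = 6227020800 arrangements.
Treat Y and P as a block: 12! arrangements of the blocks × 2 orders within the block = 2·479001600 = 958003200.
Probability = 958003200/6227020800 = 2/13.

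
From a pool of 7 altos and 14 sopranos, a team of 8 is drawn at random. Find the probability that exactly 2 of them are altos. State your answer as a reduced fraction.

The sample space is all 8-subsets of the 21: C(21,8) = 203490.
Selections with exactly 2 altos: choose 2 of the 7 altos and 6 of the 14 sopranos, C(7,2)·C(14,6) = 21·3003 = 63063.
Probability = 63063/203490 = 1001/3230.

1001/3230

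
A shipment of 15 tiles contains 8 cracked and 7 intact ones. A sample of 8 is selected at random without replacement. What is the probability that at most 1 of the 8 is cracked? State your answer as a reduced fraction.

There are C(15,8) = 6435 ways to choose the 8.
Favorable selections (at most 1 cracked): C(8,1)·C(7,7) = 8.
Probability = 8/6435.

8/6435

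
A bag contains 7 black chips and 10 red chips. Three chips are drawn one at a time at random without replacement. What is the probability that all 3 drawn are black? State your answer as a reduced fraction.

7/136

Multiply the conditional probabilities at each draw: 7/17 · 6/16 · 5/15 = 210/4080 = 7/136.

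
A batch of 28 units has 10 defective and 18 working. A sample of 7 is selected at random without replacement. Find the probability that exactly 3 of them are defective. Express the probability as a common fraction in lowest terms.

The sample space is all 7-subsets of the 28: C(28,7) = 1184040.
Selections with exactly 3 defective: choose 3 of the 10 defective and 4 of the 18 working, C(10,3)·C(18,4) = 120·3060 = 367200.
Probability = 367200/1184040 = 1020/3289.

1020/3289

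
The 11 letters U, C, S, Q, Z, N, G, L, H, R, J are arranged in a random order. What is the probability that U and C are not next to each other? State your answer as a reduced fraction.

9/11

There are 11! = 39916800 arrangements.
Arrangements with U and C adjacent: 2·10! = 7257600.
So not adjacent: 39916800 − 7257600 = 32659200, probability 32659200/39916800 = 9/11.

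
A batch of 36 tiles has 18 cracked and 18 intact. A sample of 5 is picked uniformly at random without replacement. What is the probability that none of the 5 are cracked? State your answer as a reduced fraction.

There are C(36,5) = 376992 possible selections.
Selections with no cracked (all intact): C(18,5) = 8568.
Probability = 8568/376992 = 1/44.

1/44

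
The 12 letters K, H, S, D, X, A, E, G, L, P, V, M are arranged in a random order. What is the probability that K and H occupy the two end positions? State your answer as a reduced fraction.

1/66

There are 12! = 479001600 arrangements.
Place K and H at the ends in 2 ways, arrange the remaining 10 in 10! = 3628800 ways: 2·3628800 = 7257600.
Probability = 7257600/479001600 = 1/66.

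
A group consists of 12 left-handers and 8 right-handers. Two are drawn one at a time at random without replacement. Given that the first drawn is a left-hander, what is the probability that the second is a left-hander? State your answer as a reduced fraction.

11/19

After removing one left-hander, 19 remain: 11 left-handers and 8 right-handers.
So the probability the next is a left-hander is 11/19.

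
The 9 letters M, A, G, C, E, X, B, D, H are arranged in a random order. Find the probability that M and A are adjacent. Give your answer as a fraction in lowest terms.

There are 9! = 362880 arrangements.
Treat M and A as a block: 8! arrangements of the blocks × 2 orders within the block = 2·40320 = 80640.
Probability = 80640/362880 = 2/9.

2/9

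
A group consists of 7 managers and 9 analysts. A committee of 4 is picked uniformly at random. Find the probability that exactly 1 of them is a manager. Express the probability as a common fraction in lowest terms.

21/65

The sample space is all 4-subsets of the 16: C(16,4) = 1820.
Selections with exactly 1 manager: choose 1 of the 7 managers and 3 of the 9 analysts, C(7,1)·C(9,3) = 7·84 = 588.
Probability = 588/1820 = 21/65.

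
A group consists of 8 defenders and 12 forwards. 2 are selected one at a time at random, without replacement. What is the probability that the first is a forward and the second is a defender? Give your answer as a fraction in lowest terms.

Multiply the conditional probabilities at each draw: 12/20 · 8/19 = 96/380 = 24/95.

24/95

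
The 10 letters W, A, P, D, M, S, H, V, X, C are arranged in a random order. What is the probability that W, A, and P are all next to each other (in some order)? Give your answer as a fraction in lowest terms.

1/15

There are 10! = 3628800 arrangements.
Treat the three as one block: 8! placements × 3! orders within the block = 40320·6 = 241920.
Probability = 241920/3628800 = 1/15.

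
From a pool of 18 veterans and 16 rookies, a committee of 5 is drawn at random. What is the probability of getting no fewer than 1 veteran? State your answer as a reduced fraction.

Total selections: C(34,5) = 278256.
Favorable selections (no fewer than 1 veteran): C(18,1)·C(16,4) + C(18,2)·C(16,3) + C(18,3)·C(16,2) + C(18,4)·C(16,1) + C(18,5)·C(16,0) = 32760 + 85680 + 97920 + 48960 + 8568 = 273888.
Probability = 273888/278256 = 5706/5797.

5706/5797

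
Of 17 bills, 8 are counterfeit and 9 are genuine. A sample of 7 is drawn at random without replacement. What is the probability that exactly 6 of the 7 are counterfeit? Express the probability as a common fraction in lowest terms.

The sample space is all 7-subsets of the 17: C(17,7) = 19448.
Selections with exactly 6 counterfeit: choose 6 of the 8 counterfeit and 1 of the 9 genuine, C(8,6)·C(9,1) = 28·9 = 252.
Probability = 252/19448 = 63/4862.

63/4862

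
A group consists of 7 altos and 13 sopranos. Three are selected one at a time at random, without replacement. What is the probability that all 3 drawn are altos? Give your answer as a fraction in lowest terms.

Multiply the conditional probabilities at each draw: 7/20 · 6/19 · 5/18 = 210/6840 = 7/228.

7/228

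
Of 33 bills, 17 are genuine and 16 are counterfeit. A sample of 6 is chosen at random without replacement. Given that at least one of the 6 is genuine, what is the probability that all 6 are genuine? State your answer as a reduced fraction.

Work in counts. Selections with at least one genuine: C(33,6) − C(16,6) = 1107568 − 8008 = 1099560.
Of those, selections where all 6 are genuine: C(17,6) = 12376.
Conditional probability = 12376/1099560 = 13/1155.

13/1155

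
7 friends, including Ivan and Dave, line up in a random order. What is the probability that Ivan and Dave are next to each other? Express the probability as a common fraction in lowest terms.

There are 7! = 5040 arrangements.
Treat Ivan and Dave as a block: 6! arrangements of the blocks × 2 orders within the block = 2·720 = 1440.
Probability = 1440/5040 = 2/7.

2/7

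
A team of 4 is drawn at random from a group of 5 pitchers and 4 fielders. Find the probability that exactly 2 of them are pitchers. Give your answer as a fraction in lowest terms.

10/21

Total number of selections: C(9,4) = 126.
Selections with exactly 2 pitchers: choose 2 of the 5 pitchers and 2 of the 4 fielders, C(5,2)·C(4,2) = 10·6 = 60.
Probability = 60/126 = 10/21.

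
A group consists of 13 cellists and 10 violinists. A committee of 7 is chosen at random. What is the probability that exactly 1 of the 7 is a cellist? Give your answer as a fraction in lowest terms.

Total number of selections: C(23,7) = 245157.
Selections with exactly 1 cellist: choose 1 of the 13 cellists and 6 of the 10 violinists, C(13,1)·C(10,6) = 13·210 = 2730.
Probability = 2730/245157 = 910/81719.

910/81719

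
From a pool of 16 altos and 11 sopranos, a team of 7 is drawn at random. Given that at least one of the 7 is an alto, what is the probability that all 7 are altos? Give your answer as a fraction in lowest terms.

52/4035

Work in counts. Selections with at least one alto: C(27,7) − C(11,7) = 888030 − 330 = 887700.
Of those, selections where all 7 are altos: C(16,7) = 11440.
Conditional probability = 11440/887700 = 52/4035.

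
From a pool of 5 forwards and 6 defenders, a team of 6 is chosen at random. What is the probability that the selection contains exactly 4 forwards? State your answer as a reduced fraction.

25/154

There are C(11,6) = 462 ways to choose 6 from 11.
Selections with exactly 4 forwards: choose 4 of the 5 forwards and 2 of the 6 defenders, C(5,4)·C(6,2) = 5·15 = 75.
Probability = 75/462 = 25/154.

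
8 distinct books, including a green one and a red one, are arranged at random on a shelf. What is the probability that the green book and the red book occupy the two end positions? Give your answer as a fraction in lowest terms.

There are 8! = 40320 arrangements.
Place the green book and the red book at the ends in 2 ways, arrange the remaining 6 in 6! = 720 ways: 2·720 = 1440.
Probability = 1440/40320 = 1/28.

1/28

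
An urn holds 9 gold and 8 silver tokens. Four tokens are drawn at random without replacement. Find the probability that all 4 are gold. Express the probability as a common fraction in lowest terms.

9/170

There are C(17,4) = 2380 possible selections.
Selections with all gold: C(9,4) = 126.
Probability = 126/2380 = 9/170.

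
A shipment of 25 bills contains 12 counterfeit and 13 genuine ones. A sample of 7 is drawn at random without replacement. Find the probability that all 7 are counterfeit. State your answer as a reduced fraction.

18/10925

There are C(25,7) = 480700 possible selections.
Selections with all counterfeit: C(12,7) = 792.
Probability = 792/480700 = 18/10925.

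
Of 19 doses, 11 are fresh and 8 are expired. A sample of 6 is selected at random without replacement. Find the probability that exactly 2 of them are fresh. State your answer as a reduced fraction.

275/1938

The sample space is all 6-subsets of the 19: C(19,6) = 27132.
Selections with exactly 2 fresh: choose 2 of the 11 fresh and 4 of the 8 expired, C(11,2)·C(8,4) = 55·70 = 3850.
Probability = 3850/27132 = 275/1938.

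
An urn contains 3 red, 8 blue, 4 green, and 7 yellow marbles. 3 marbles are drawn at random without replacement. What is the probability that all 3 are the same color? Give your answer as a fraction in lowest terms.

There are C(22,3) = 1540 ways to draw 3 marbles.
All same color: C(3,3) + C(8,3) + C(4,3) + C(7,3) = 1 + 56 + 4 + 35 = 96.
Probability = 96/1540 = 24/385.

24/385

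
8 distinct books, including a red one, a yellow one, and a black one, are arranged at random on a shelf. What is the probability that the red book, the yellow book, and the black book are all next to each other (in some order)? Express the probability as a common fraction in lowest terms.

There are 8! = 40320 arrangements.
Treat the three as one block: 6! placements × 3! orders within the block = 720·6 = 4320.
Probability = 4320/40320 = 3/28.

3/28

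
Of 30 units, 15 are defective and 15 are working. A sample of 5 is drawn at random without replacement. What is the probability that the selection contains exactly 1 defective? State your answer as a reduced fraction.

There are C(30,5) = 142506 ways to choose 5 from 30.
Selections with exactly 1 defective: choose 1 of the 15 defective and 4 of the 15 working, C(15,1)·C(15,4) = 15·1365 = 20475.
Probability = 20475/142506 = 25/174.

25/174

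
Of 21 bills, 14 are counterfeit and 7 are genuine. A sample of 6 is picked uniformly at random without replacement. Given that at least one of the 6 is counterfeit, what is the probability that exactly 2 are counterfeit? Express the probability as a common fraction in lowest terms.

455/7751

Work in counts. Selections with at least one counterfeit: C(21,6) − C(7,6) = 54264 − 7 = 54257.
Of those, selections where exactly 2 are counterfeit: C(14,2)·C(7,4) = 91·35 = 3185.
Conditional probability = 3185/54257 = 455/7751.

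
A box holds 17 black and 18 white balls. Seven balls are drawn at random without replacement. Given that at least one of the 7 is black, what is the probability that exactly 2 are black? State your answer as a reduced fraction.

Work in counts. Selections with at least one black: C(35,7) − C(18,7) = 6724520 − 31824 = 6692696.
Of those, selections where exactly 2 are black: C(17,2)·C(18,5) = 136·8568 = 1165248.
Conditional probability = 1165248/6692696 = 8568/49211.

8568/49211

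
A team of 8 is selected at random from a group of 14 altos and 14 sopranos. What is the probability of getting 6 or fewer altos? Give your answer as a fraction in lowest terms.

1018/1035

Total selections: C(28,8) = 3108105.
Count the complement (more than 6 altos): C(14,7)·C(14,1) + C(14,8)·C(14,0) = 48048 + 3003 = 51051.
Probability = 1 − 51051/3108105 = 3057054/3108105 = 1018/1035.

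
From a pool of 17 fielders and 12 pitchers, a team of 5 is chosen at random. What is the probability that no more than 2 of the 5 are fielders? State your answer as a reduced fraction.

39127/118755

Total selections: C(29,5) = 118755.
Favorable selections (no more than 2 fielders): C(17,0)·C(12,5) + C(17,1)·C(12,4) + C(17,2)·C(12,3) = 792 + 8415 + 29920 = 39127.
Probability = 39127/118755.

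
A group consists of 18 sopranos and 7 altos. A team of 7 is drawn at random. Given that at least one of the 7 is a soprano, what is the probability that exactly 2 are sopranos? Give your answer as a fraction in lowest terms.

357/53411

Work in counts. Selections with at least one soprano: C(25,7) − C(7,7) = 480700 − 1 = 480699.
Of those, selections where exactly 2 are sopranos: C(18,2)·C(7,5) = 153·21 = 3213.
Conditional probability = 3213/480699 = 357/53411.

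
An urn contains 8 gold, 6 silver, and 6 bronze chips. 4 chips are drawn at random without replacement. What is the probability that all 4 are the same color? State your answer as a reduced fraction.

There are C(20,4) = 4845 ways to draw 4 chips.
All same color: C(8,4) + C(6,4) + C(6,4) = 70 + 15 + 15 = 100.
Probability = 100/4845 = 20/969.

20/969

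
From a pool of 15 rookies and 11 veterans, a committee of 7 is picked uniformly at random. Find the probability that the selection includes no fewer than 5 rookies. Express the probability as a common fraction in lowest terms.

317/920

There are C(26,7) = 657800 ways to choose the 7.
Favorable selections (no fewer than 5 rookies): C(15,5)·C(11,2) + C(15,6)·C(11,1) + C(15,7)·C(11,0) = 165165 + 55055 + 6435 = 226655.
Probability = 226655/657800 = 317/920.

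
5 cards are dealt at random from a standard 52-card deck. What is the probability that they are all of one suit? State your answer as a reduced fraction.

33/16660

There are C(52,5) = 2598960 possible 5-card hands.
Hands of one suit: 4 suits × C(13,5) = 4·1287 = 5148.
Probability = 5148/2598960 = 33/16660.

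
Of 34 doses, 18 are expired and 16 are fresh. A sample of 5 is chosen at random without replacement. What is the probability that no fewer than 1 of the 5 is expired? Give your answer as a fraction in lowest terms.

5706/5797

Total selections: C(34,5) = 278256.
The complement is all 5 are fresh: C(16,5) = 4368.
Probability = 1 − 4368/278256 = 273888/278256 = 5706/5797.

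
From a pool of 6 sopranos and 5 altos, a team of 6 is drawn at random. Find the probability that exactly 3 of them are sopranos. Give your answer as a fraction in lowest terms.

The sample space is all 6-subsets of the 11: C(11,6) = 462.
Selections with exactly 3 sopranos: choose 3 of the 6 sopranos and 3 of the 5 altos, C(6,3)·C(5,3) = 20·10 = 200.
Probability = 200/462 = 100/231.

100/231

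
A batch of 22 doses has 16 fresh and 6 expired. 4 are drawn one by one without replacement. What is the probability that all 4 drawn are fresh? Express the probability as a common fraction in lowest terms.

Multiply the conditional probabilities at each draw: 16/22 · 15/21 · 14/20 · 13/19 = 43680/175560 = 52/209.

52/209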